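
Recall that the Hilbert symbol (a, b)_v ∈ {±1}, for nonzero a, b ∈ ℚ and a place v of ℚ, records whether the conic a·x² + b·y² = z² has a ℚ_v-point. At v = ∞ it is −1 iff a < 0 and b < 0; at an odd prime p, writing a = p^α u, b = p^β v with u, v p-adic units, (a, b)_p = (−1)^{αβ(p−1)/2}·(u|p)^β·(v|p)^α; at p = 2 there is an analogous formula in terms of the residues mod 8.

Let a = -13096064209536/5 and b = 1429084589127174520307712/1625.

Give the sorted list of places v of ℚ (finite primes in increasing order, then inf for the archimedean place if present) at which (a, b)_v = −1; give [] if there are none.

[3, 13, 17, 19]

(a, b) ≡ (-3570, 40755) mod (ℚ^×)²; places V = {2, 3, 5, 7, 11, 13, 17, 19, ∞}.
(a,b)_17: α=1, u≡10; β=2, v≡3 (mod 17); (10|17)=-1, (3|17)=-1; sign (−1)^0·-1^2·-1^1 = -1.
(a,b)_11: α=2, u≡4; β=3, v≡4 (mod 11); (4|11)=+1, (4|11)=+1; sign (−1)^0·+1^3·+1^2 = +1.
(a,b)_13: α=0, u≡6; β=-1, v≡11 (mod 13); (6|13)=-1, (11|13)=-1; sign (−1)^0·-1^-1·-1^0 = -1.
(a,b)_7: α=1, u≡4; β=0, v≡1 (mod 7); (4|7)=+1, (1|7)=+1; sign (−1)^0·+1^0·+1^1 = +1.
(a,b)_3: α=9, u≡1; β=17, v≡1 (mod 3); (1|3)=+1, (1|3)=+1; sign (−1)^1·+1^17·+1^9 = -1.
(a,b)_5: α=-1, u≡4; β=-3, v≡4 (mod 5); (4|5)=+1, (4|5)=+1; sign (−1)^0·+1^-3·+1^-1 = +1.
(a,b)_19: α=2, u≡3; β=3, v≡11 (mod 19); (3|19)=-1, (11|19)=+1; sign (−1)^0·-1^3·+1^2 = -1.
(a,b)_∞: sgn(-3570)=−, sgn(40755)=+, so +1.
(a,b)_2: α=7, β=22; u≡7, v≡3 (mod 8); ε(u)ε(v)=1·1, αω(v)=7·1, βω(u)=22·0; sum ≡ 0  ⇒  +1.
(-3570, 40755 / ℚ) ramifies at {3, 13, 17, 19}: a division algebra.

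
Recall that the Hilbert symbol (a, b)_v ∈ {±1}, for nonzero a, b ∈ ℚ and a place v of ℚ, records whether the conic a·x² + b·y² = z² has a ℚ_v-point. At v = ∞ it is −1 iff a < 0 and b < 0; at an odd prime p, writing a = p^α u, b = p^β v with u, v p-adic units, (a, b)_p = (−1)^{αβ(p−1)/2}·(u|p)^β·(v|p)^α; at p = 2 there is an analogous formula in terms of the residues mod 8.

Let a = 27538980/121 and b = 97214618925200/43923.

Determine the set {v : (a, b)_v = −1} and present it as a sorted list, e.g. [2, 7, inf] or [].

Mod squares: a ≡ 140505, b ≡ 51. Check v ∈ {∞, 2, 3, 5, 7, 11, 17, 19, 29, 31}.
v=∞: 140505 > 0 and 51 > 0  ⇒  (a,b)_∞ = +1.
v=19: a=19^1·(≡17), b=19^2·(≡14) mod 19; (17|19)=+1, (14|19)=-1; (−1)^{1·2·9}·(+1)^2·(-1)^1 = -1.
v=29: a=29^1·(≡3), b=29^2·(≡24) mod 29; (3|29)=-1, (24|29)=+1; (−1)^{1·2·14}·(-1)^2·(+1)^1 = +1.
v=3: a=3^1·(≡2), b=3^-1·(≡2) mod 3; (2|3)=-1, (2|3)=-1; (−1)^{1·-1·1}·(-1)^-1·(-1)^1 = -1.
v=17: a=17^1·(≡5), b=17^1·(≡10) mod 17; (5|17)=-1, (10|17)=-1; (−1)^{1·1·8}·(-1)^1·(-1)^1 = +1.
v=2: v_2(a)=2, v_2(b)=4; units ≡ 1, 3 (mod 8); ε·ε+αω+βω = 0·1+2·1+4·0 ≡ 0  ⇒  (a,b)_2 = +1.
v=31: a=31^0·(≡29), b=31^2·(≡8) mod 31; (29|31)=-1, (8|31)=+1; (−1)^{0·2·15}·(-1)^2·(+1)^0 = +1.
v=5: a=5^1·(≡1), b=5^2·(≡1) mod 5; (1|5)=+1, (1|5)=+1; (−1)^{1·2·2}·(+1)^2·(+1)^1 = +1.
v=11: a=11^-2·(≡7), b=11^-4·(≡6) mod 11; (7|11)=-1, (6|11)=-1; (−1)^{-2·-4·5}·(-1)^-4·(-1)^-2 = +1.
v=7: a=7^2·(≡2), b=7^2·(≡2) mod 7; (2|7)=+1, (2|7)=+1; (−1)^{2·2·3}·(+1)^2·(+1)^2 = +1.
Ram(140505, 51) = {3, 19}; no ℚ_3-point on the conic.

[3, 19]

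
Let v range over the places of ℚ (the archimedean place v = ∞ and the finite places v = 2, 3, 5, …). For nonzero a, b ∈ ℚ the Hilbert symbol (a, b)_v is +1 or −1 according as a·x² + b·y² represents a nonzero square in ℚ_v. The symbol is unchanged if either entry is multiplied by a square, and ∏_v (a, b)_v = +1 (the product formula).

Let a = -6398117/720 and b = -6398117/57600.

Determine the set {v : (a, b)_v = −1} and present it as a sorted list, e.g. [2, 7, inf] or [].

[2, 5, 19, inf]

(a, b) ≡ (-2185, -437) mod (ℚ^×)²; places V = {2, 3, 5, 11, 19, 23, ∞}.
(a,b)_23: α=1, u≡14; β=1, v≡18 (mod 23); (14|23)=-1, (18|23)=+1; sign (−1)^1·-1^1·+1^1 = +1.
(a,b)_3: α=-2, u≡2; β=-2, v≡1 (mod 3); (2|3)=-1, (1|3)=+1; sign (−1)^0·-1^-2·+1^-2 = +1.
(a,b)_5: α=-1, u≡2; β=-2, v≡2 (mod 5); (2|5)=-1, (2|5)=-1; sign (−1)^0·-1^-2·-1^-1 = -1.
(a,b)_2: α=-4, β=-8; u≡7, v≡3 (mod 8); ε(u)ε(v)=1·1, αω(v)=-4·1, βω(u)=-8·0; sum ≡ 1  ⇒  -1.
(a,b)_19: α=1, u≡3; β=1, v≡15 (mod 19); (3|19)=-1, (15|19)=-1; sign (−1)^1·-1^1·-1^1 = -1.
(a,b)_∞: sgn(-2185)=−, sgn(-437)=−, so -1.
(a,b)_11: α=4, u≡5; β=4, v≡9 (mod 11); (5|11)=+1, (9|11)=+1; sign (−1)^0·+1^4·+1^4 = +1.
Ram(-2185, -437) = {2, 5, 19, ∞}; no ℚ_2-point on the conic.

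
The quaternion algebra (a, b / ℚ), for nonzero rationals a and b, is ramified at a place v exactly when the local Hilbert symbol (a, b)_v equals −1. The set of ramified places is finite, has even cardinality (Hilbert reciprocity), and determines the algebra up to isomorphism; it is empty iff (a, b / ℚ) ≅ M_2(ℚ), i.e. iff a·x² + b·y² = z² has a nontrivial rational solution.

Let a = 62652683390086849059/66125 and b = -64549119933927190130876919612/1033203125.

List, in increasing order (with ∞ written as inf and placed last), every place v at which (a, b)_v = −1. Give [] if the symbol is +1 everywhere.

[3, 5, 7, 13, 17, 31]

Mod squares: a ≡ 114855, b ≡ -33915. Check v ∈ {∞, 2, 3, 5, 7, 11, 13, 17, 19, 23, 31}.
v=7: a=7^2·(≡6), b=7^1·(≡3) mod 7; (6|7)=-1, (3|7)=-1; (−1)^{2·1·3}·(-1)^1·(-1)^2 = -1.
v=23: a=23^-2·(≡12), b=23^-2·(≡11) mod 23; (12|23)=+1, (11|23)=-1; (−1)^{-2·-2·11}·(+1)^-2·(-1)^-2 = +1.
v=31: a=31^3·(≡1), b=31^4·(≡17) mod 31; (1|31)=+1, (17|31)=-1; (−1)^{3·4·15}·(+1)^4·(-1)^3 = -1.
v=13: a=13^3·(≡7), b=13^4·(≡7) mod 13; (7|13)=-1, (7|13)=-1; (−1)^{3·4·6}·(-1)^4·(-1)^3 = -1.
v=∞: 114855 > 0 and -33915 < 0  ⇒  (a,b)_∞ = +1.
v=2: v_2(a)=0, v_2(b)=2; units ≡ 7, 5 (mod 8); ε·ε+αω+βω = 1·0+0·1+2·0 ≡ 0  ⇒  (a,b)_2 = +1.
v=3: a=3^5·(≡2), b=3^11·(≡2) mod 3; (2|3)=-1, (2|3)=-1; (−1)^{5·11·1}·(-1)^11·(-1)^5 = -1.
v=5: a=5^-3·(≡1), b=5^-9·(≡2) mod 5; (1|5)=+1, (2|5)=-1; (−1)^{-3·-9·2}·(+1)^-9·(-1)^-3 = -1.
v=17: a=17^2·(≡6), b=17^3·(≡14) mod 17; (6|17)=-1, (14|17)=-1; (−1)^{2·3·8}·(-1)^3·(-1)^2 = -1.
v=11: a=11^4·(≡5), b=11^4·(≡1) mod 11; (5|11)=+1, (1|11)=+1; (−1)^{4·4·5}·(+1)^4·(+1)^4 = +1.
v=19: a=19^1·(≡18), b=19^3·(≡9) mod 19; (18|19)=-1, (9|19)=+1; (−1)^{1·3·9}·(-1)^3·(+1)^1 = +1.
(114855, -33915 / ℚ) ramifies at {3, 5, 7, 13, 17, 31}: a division algebra.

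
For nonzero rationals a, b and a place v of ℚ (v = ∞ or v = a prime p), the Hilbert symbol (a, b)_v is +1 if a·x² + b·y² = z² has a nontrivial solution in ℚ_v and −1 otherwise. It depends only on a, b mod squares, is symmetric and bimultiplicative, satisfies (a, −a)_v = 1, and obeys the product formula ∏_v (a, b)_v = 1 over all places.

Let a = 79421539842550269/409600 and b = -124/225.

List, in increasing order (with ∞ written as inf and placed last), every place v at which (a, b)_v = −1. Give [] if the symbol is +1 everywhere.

(a, b) ≡ (741, -31) mod (ℚ^×)²; places V = {2, 3, 5, 7, 13, 19, 31, ∞}.
(a,b)_13: α=1, u≡6; β=0, v≡8 (mod 13); (6|13)=-1, (8|13)=-1; sign (−1)^0·-1^0·-1^1 = -1.
(a,b)_∞: sgn(741)=+, sgn(-31)=−, so +1.
(a,b)_2: α=-14, β=2; u≡5, v≡1 (mod 8); ε(u)ε(v)=0·0, αω(v)=-14·0, βω(u)=2·1; sum ≡ 0  ⇒  +1.
(a,b)_5: α=-2, u≡1; β=-2, v≡4 (mod 5); (1|5)=+1, (4|5)=+1; sign (−1)^0·+1^-2·+1^-2 = +1.
(a,b)_7: α=2, u≡5; β=0, v≡2 (mod 7); (5|7)=-1, (2|7)=+1; sign (−1)^0·-1^0·+1^2 = +1.
(a,b)_31: α=4, u≡8; β=1, v≡15 (mod 31); (8|31)=+1, (15|31)=-1; sign (−1)^0·+1^1·-1^4 = +1.
(a,b)_3: α=9, u≡1; β=-2, v≡2 (mod 3); (1|3)=+1, (2|3)=-1; sign (−1)^0·+1^-2·-1^9 = -1.
(a,b)_19: α=3, u≡16; β=0, v≡16 (mod 19); (16|19)=+1, (16|19)=+1; sign (−1)^0·+1^0·+1^3 = +1.
|Ram(741, -31)| = 2, even; anisotropic at {3, 13}.

[3, 13]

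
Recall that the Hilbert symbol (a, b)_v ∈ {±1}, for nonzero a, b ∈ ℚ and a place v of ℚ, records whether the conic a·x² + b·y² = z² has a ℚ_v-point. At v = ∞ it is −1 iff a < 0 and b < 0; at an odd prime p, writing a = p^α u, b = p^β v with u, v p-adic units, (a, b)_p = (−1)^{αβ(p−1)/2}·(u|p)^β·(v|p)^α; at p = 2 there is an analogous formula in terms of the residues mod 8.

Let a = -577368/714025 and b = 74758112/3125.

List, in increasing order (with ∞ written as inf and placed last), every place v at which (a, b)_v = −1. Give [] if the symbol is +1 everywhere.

[5, 17]

Mod squares: a ≡ -22, b ≡ 24310. Check v ∈ {∞, 2, 3, 5, 11, 13, 17, 31}.
v=13: a=13^-4·(≡12), b=13^1·(≡7) mod 13; (12|13)=+1, (7|13)=-1; (−1)^{-4·1·6}·(+1)^1·(-1)^-4 = +1.
v=5: a=5^-2·(≡2), b=5^-5·(≡2) mod 5; (2|5)=-1, (2|5)=-1; (−1)^{-2·-5·2}·(-1)^-5·(-1)^-2 = -1.
v=31: a=31^0·(≡19), b=31^2·(≡3) mod 31; (19|31)=+1, (3|31)=-1; (−1)^{0·2·15}·(+1)^2·(-1)^0 = +1.
v=17: a=17^0·(≡11), b=17^1·(≡8) mod 17; (11|17)=-1, (8|17)=+1; (−1)^{0·1·8}·(-1)^1·(+1)^0 = -1.
v=3: a=3^8·(≡2), b=3^0·(≡1) mod 3; (2|3)=-1, (1|3)=+1; (−1)^{8·0·1}·(-1)^0·(+1)^8 = +1.
v=∞: -22 < 0 and 24310 > 0  ⇒  (a,b)_∞ = +1.
v=11: a=11^1·(≡1), b=11^1·(≡7) mod 11; (1|11)=+1, (7|11)=-1; (−1)^{1·1·5}·(+1)^1·(-1)^1 = +1.
v=2: v_2(a)=3, v_2(b)=5; units ≡ 5, 3 (mod 8); ε·ε+αω+βω = 0·1+3·1+5·1 ≡ 0  ⇒  (a,b)_2 = +1.
(-22, 24310 / ℚ) ramifies at {5, 17}: a division algebra.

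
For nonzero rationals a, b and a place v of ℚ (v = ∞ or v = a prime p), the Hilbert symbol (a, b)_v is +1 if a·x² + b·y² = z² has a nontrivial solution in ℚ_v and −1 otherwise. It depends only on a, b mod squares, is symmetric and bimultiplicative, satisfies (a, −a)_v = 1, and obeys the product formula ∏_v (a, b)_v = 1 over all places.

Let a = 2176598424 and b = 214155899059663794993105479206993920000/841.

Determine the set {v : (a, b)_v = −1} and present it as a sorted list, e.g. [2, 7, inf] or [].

Mod squares: a ≡ 6006, b ≡ 12597. Check v ∈ {∞, 2, 3, 5, 7, 11, 13, 17, 19, 29, 43}.
v=5: a=5^0·(≡4), b=5^4·(≡2) mod 5; (4|5)=+1, (2|5)=-1; (−1)^{0·4·2}·(+1)^4·(-1)^0 = +1.
v=3: a=3^1·(≡1), b=3^5·(≡2) mod 3; (1|3)=+1, (2|3)=-1; (−1)^{1·5·1}·(+1)^5·(-1)^1 = +1.
v=2: v_2(a)=3, v_2(b)=18; units ≡ 3, 5 (mod 8); ε·ε+αω+βω = 1·0+3·1+18·1 ≡ 1  ⇒  (a,b)_2 = -1.
v=11: a=11^1·(≡8), b=11^4·(≡7) mod 11; (8|11)=-1, (7|11)=-1; (−1)^{1·4·5}·(-1)^4·(-1)^1 = -1.
v=19: a=19^0·(≡15), b=19^1·(≡4) mod 19; (15|19)=-1, (4|19)=+1; (−1)^{0·1·9}·(-1)^1·(+1)^0 = -1.
v=∞: 6006 > 0 and 12597 > 0  ⇒  (a,b)_∞ = +1.
v=17: a=17^0·(≡7), b=17^1·(≡14) mod 17; (7|17)=-1, (14|17)=-1; (−1)^{0·1·8}·(-1)^1·(-1)^0 = -1.
v=7: a=7^3·(≡2), b=7^12·(≡2) mod 7; (2|7)=+1, (2|7)=+1; (−1)^{3·12·3}·(+1)^12·(+1)^3 = +1.
v=13: a=13^1·(≡8), b=13^1·(≡6) mod 13; (8|13)=-1, (6|13)=-1; (−1)^{1·1·6}·(-1)^1·(-1)^1 = +1.
v=29: a=29^0·(≡2), b=29^-2·(≡11) mod 29; (2|29)=-1, (11|29)=-1; (−1)^{0·-2·14}·(-1)^-2·(-1)^0 = +1.
v=43: a=43^2·(≡8), b=43^6·(≡38) mod 43; (8|43)=-1, (38|43)=+1; (−1)^{2·6·21}·(-1)^6·(+1)^2 = +1.
|Ram(6006, 12597)| = 4, even; anisotropic at {2, 11, 17, 19}.

[2, 11, 17, 19]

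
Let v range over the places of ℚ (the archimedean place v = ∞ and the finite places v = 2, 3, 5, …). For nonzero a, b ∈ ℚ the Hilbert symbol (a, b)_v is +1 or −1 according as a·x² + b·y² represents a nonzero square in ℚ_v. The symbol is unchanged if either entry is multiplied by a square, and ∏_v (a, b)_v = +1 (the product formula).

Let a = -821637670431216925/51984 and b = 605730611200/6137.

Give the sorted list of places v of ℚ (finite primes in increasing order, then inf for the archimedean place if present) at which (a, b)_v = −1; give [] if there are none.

[2, 13, 37, 43]

Mod squares: a ≡ -13, b ≡ 595034. Check v ∈ {∞, 2, 3, 5, 11, 13, 17, 19, 37, 43}.
v=13: a=13^5·(≡4), b=13^2·(≡7) mod 13; (4|13)=+1, (7|13)=-1; (−1)^{5·2·6}·(+1)^2·(-1)^5 = -1.
v=5: a=5^2·(≡2), b=5^2·(≡4) mod 5; (2|5)=-1, (4|5)=+1; (−1)^{2·2·2}·(-1)^2·(+1)^2 = +1.
v=3: a=3^-2·(≡2), b=3^0·(≡2) mod 3; (2|3)=-1, (2|3)=-1; (−1)^{-2·0·1}·(-1)^0·(-1)^-2 = +1.
v=19: a=19^-2·(≡16), b=19^-2·(≡17) mod 19; (16|19)=+1, (17|19)=+1; (−1)^{-2·-2·9}·(+1)^-2·(+1)^-2 = +1.
v=37: a=37^2·(≡15), b=37^1·(≡20) mod 37; (15|37)=-1, (20|37)=-1; (−1)^{2·1·18}·(-1)^1·(-1)^2 = -1.
v=43: a=43^2·(≡34), b=43^1·(≡41) mod 43; (34|43)=-1, (41|43)=+1; (−1)^{2·1·21}·(-1)^1·(+1)^2 = -1.
v=2: v_2(a)=-4, v_2(b)=13; units ≡ 3, 5 (mod 8); ε·ε+αω+βω = 1·0+-4·1+13·1 ≡ 1  ⇒  (a,b)_2 = -1.
v=∞: -13 < 0 and 595034 > 0  ⇒  (a,b)_∞ = +1.
v=11: a=11^2·(≡5), b=11^1·(≡10) mod 11; (5|11)=+1, (10|11)=-1; (−1)^{2·1·5}·(+1)^1·(-1)^2 = +1.
v=17: a=17^2·(≡13), b=17^-1·(≡15) mod 17; (13|17)=+1, (15|17)=+1; (−1)^{2·-1·8}·(+1)^-1·(+1)^2 = +1.
(-13, 595034 / ℚ) ramifies at {2, 13, 37, 43}: a division algebra.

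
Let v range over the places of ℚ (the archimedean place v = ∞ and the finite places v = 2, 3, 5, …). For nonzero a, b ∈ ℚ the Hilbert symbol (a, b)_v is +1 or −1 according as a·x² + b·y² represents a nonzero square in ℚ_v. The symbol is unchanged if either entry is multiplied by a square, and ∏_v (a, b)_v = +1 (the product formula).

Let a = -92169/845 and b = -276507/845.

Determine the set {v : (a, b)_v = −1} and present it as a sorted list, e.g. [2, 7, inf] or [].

[3, 5, 11, inf]

(a, b) ≡ (-1045, -3135) mod (ℚ^×)²; places V = {2, 3, 5, 7, 11, 13, 19, ∞}.
(a,b)_5: α=-1, u≡4; β=-1, v≡2 (mod 5); (4|5)=+1, (2|5)=-1; sign (−1)^0·+1^-1·-1^-1 = -1.
(a,b)_3: α=2, u≡2; β=3, v≡2 (mod 3); (2|3)=-1, (2|3)=-1; sign (−1)^0·-1^3·-1^2 = -1.
(a,b)_∞: sgn(-1045)=−, sgn(-3135)=−, so -1.
(a,b)_11: α=1, u≡4; β=1, v≡1 (mod 11); (4|11)=+1, (1|11)=+1; sign (−1)^1·+1^1·+1^1 = -1.
(a,b)_7: α=2, u≡6; β=2, v≡4 (mod 7); (6|7)=-1, (4|7)=+1; sign (−1)^0·-1^2·+1^2 = +1.
(a,b)_13: α=-2, u≡8; β=-2, v≡11 (mod 13); (8|13)=-1, (11|13)=-1; sign (−1)^0·-1^-2·-1^-2 = +1.
(a,b)_2: α=0, β=0; u≡3, v≡1 (mod 8); ε(u)ε(v)=1·0, αω(v)=0·0, βω(u)=0·1; sum ≡ 0  ⇒  +1.
(a,b)_19: α=1, u≡12; β=1, v≡17 (mod 19); (12|19)=-1, (17|19)=+1; sign (−1)^1·-1^1·+1^1 = +1.
(-1045, -3135 / ℚ) ramifies at {3, 5, 11, ∞}: a division algebra.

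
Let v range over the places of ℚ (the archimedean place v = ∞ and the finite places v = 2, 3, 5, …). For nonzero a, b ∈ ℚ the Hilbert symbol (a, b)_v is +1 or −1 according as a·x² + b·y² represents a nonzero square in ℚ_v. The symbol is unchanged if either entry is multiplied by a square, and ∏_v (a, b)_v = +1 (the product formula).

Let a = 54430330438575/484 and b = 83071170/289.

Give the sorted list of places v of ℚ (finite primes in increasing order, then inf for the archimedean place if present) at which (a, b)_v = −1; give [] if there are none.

Mod squares: a ≡ 23, b ≡ 20930. Check v ∈ {∞, 2, 3, 5, 7, 11, 13, 17, 23}.
v=∞: 23 > 0 and 20930 > 0  ⇒  (a,b)_∞ = +1.
v=7: a=7^6·(≡1), b=7^3·(≡2) mod 7; (1|7)=+1, (2|7)=+1; (−1)^{6·3·3}·(+1)^3·(+1)^6 = +1.
v=3: a=3^2·(≡2), b=3^4·(≡2) mod 3; (2|3)=-1, (2|3)=-1; (−1)^{2·4·1}·(-1)^4·(-1)^2 = +1.
v=23: a=23^3·(≡1), b=23^1·(≡13) mod 23; (1|23)=+1, (13|23)=+1; (−1)^{3·1·11}·(+1)^1·(+1)^3 = -1.
v=2: v_2(a)=-2, v_2(b)=1; units ≡ 7, 1 (mod 8); ε·ε+αω+βω = 1·0+-2·0+1·0 ≡ 0  ⇒  (a,b)_2 = +1.
v=5: a=5^2·(≡2), b=5^1·(≡1) mod 5; (2|5)=-1, (1|5)=+1; (−1)^{2·1·2}·(-1)^1·(+1)^2 = -1.
v=13: a=13^2·(≡10), b=13^1·(≡6) mod 13; (10|13)=+1, (6|13)=-1; (−1)^{2·1·6}·(+1)^1·(-1)^2 = +1.
v=17: a=17^0·(≡14), b=17^-2·(≡7) mod 17; (14|17)=-1, (7|17)=-1; (−1)^{0·-2·8}·(-1)^-2·(-1)^0 = +1.
v=11: a=11^-2·(≡9), b=11^0·(≡2) mod 11; (9|11)=+1, (2|11)=-1; (−1)^{-2·0·5}·(+1)^0·(-1)^-2 = +1.
|Ram(23, 20930)| = 2, even; anisotropic at {5, 23}.

[5, 23]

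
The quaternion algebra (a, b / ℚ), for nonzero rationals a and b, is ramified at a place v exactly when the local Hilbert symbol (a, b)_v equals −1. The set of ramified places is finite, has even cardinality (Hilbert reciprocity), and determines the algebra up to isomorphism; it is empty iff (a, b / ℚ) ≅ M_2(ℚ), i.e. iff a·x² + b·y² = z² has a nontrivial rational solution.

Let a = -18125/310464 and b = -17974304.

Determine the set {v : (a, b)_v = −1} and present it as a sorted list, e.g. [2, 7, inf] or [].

[29, 37, 47, inf]

(a, b) ≡ (-319, -1123394) mod (ℚ^×)²; places V = {2, 3, 5, 7, 11, 17, 19, 29, 37, 47, ∞}.
(a,b)_29: α=1, u≡19; β=0, v≡12 (mod 29); (19|29)=-1, (12|29)=-1; sign (−1)^0·-1^0·-1^1 = -1.
(a,b)_47: α=0, u≡33; β=1, v≡7 (mod 47); (33|47)=-1, (7|47)=+1; sign (−1)^0·-1^1·+1^0 = -1.
(a,b)_5: α=4, u≡4; β=0, v≡1 (mod 5); (4|5)=+1, (1|5)=+1; sign (−1)^0·+1^0·+1^4 = +1.
(a,b)_3: α=-2, u≡2; β=0, v≡1 (mod 3); (2|3)=-1, (1|3)=+1; sign (−1)^0·-1^0·+1^-2 = +1.
(a,b)_11: α=-1, u≡4; β=0, v≡4 (mod 11); (4|11)=+1, (4|11)=+1; sign (−1)^0·+1^0·+1^-1 = +1.
(a,b)_∞: sgn(-319)=−, sgn(-1123394)=−, so -1.
(a,b)_19: α=0, u≡5; β=1, v≡13 (mod 19); (5|19)=+1, (13|19)=-1; sign (−1)^0·+1^1·-1^0 = +1.
(a,b)_17: α=0, u≡15; β=1, v≡3 (mod 17); (15|17)=+1, (3|17)=-1; sign (−1)^0·+1^1·-1^0 = +1.
(a,b)_2: α=-6, β=5; u≡1, v≡7 (mod 8); ε(u)ε(v)=0·1, αω(v)=-6·0, βω(u)=5·0; sum ≡ 0  ⇒  +1.
(a,b)_37: α=0, u≡23; β=1, v≡18 (mod 37); (23|37)=-1, (18|37)=-1; sign (−1)^0·-1^1·-1^0 = -1.
(a,b)_7: α=-2, u≡5; β=0, v≡2 (mod 7); (5|7)=-1, (2|7)=+1; sign (−1)^0·-1^0·+1^-2 = +1.
|Ram(-319, -1123394)| = 4, even; anisotropic at {29, 37, 47, ∞}.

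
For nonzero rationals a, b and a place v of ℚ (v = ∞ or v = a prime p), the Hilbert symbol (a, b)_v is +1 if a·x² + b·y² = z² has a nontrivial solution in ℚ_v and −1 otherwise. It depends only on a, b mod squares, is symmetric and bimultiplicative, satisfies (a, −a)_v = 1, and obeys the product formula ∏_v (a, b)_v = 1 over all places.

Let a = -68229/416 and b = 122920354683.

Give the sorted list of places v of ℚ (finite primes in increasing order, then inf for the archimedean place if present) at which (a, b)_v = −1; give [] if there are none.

Mod squares: a ≡ -546, b ≡ 3. Check v ∈ {∞, 2, 3, 7, 13, 17, 19}.
v=3: a=3^3·(≡1), b=3^11·(≡1) mod 3; (1|3)=+1, (1|3)=+1; (−1)^{3·11·1}·(+1)^11·(+1)^3 = -1.
v=2: v_2(a)=-5, v_2(b)=0; units ≡ 7, 3 (mod 8); ε·ε+αω+βω = 1·1+-5·1+0·0 ≡ 0  ⇒  (a,b)_2 = +1.
v=17: a=17^0·(≡16), b=17^2·(≡11) mod 17; (16|17)=+1, (11|17)=-1; (−1)^{0·2·8}·(+1)^2·(-1)^0 = +1.
v=19: a=19^2·(≡9), b=19^0·(≡14) mod 19; (9|19)=+1, (14|19)=-1; (−1)^{2·0·9}·(+1)^0·(-1)^2 = +1.
v=7: a=7^1·(≡6), b=7^4·(≡3) mod 7; (6|7)=-1, (3|7)=-1; (−1)^{1·4·3}·(-1)^4·(-1)^1 = -1.
v=∞: -546 < 0 and 3 > 0  ⇒  (a,b)_∞ = +1.
v=13: a=13^-1·(≡10), b=13^0·(≡9) mod 13; (10|13)=+1, (9|13)=+1; (−1)^{-1·0·6}·(+1)^0·(+1)^-1 = +1.
(-546, 3 / ℚ) ramifies at {3, 7}: a division algebra.

[3, 7]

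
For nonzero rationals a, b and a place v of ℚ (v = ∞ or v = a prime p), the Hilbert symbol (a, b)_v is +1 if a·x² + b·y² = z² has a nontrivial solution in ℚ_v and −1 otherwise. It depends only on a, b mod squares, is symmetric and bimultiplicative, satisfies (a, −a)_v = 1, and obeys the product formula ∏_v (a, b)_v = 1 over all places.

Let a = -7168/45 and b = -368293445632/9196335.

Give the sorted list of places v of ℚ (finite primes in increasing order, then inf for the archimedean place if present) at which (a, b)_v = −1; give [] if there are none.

(a, b) ≡ (-35, -105) mod (ℚ^×)²; places V = {2, 3, 5, 7, 29, ∞}.
(a,b)_7: α=1, u≡4; β=3, v≡6 (mod 7); (4|7)=+1, (6|7)=-1; sign (−1)^1·+1^3·-1^1 = +1.
(a,b)_∞: sgn(-35)=−, sgn(-105)=−, so -1.
(a,b)_5: α=-1, u≡3; β=-1, v≡4 (mod 5); (3|5)=-1, (4|5)=+1; sign (−1)^0·-1^-1·+1^-1 = -1.
(a,b)_29: α=0, u≡16; β=-2, v≡10 (mod 29); (16|29)=+1, (10|29)=-1; sign (−1)^0·+1^-2·-1^0 = +1.
(a,b)_3: α=-2, u≡1; β=-7, v≡1 (mod 3); (1|3)=+1, (1|3)=+1; sign (−1)^0·+1^-7·+1^-2 = +1.
(a,b)_2: α=10, β=30; u≡5, v≡7 (mod 8); ε(u)ε(v)=0·1, αω(v)=10·0, βω(u)=30·1; sum ≡ 0  ⇒  +1.
Ram(-35, -105) = {5, ∞}; no ℚ_5-point on the conic.

[5, inf]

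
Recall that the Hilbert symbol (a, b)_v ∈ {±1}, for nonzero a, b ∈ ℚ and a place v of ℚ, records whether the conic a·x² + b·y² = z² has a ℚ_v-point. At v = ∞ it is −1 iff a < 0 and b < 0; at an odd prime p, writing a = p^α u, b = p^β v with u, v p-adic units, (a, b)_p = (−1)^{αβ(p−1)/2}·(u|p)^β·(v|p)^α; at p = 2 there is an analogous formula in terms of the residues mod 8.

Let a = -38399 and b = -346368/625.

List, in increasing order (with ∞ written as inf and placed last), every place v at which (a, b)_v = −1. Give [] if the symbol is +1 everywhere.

[11, 19, 47, inf]

(a, b) ≡ (-38399, -1353) mod (ℚ^×)²; places V = {2, 3, 5, 11, 19, 41, 43, 47, ∞}.
(a,b)_19: α=1, u≡12; β=0, v≡18 (mod 19); (12|19)=-1, (18|19)=-1; sign (−1)^0·-1^0·-1^1 = -1.
(a,b)_∞: sgn(-38399)=−, sgn(-1353)=−, so -1.
(a,b)_11: α=0, u≡2; β=1, v≡3 (mod 11); (2|11)=-1, (3|11)=+1; sign (−1)^0·-1^1·+1^0 = -1.
(a,b)_43: α=1, u≡10; β=0, v≡41 (mod 43); (10|43)=+1, (41|43)=+1; sign (−1)^0·+1^0·+1^1 = +1.
(a,b)_5: α=0, u≡1; β=-4, v≡2 (mod 5); (1|5)=+1, (2|5)=-1; sign (−1)^0·+1^-4·-1^0 = +1.
(a,b)_47: α=1, u≡29; β=0, v≡15 (mod 47); (29|47)=-1, (15|47)=-1; sign (−1)^0·-1^0·-1^1 = -1.
(a,b)_41: α=0, u≡18; β=1, v≡8 (mod 41); (18|41)=+1, (8|41)=+1; sign (−1)^0·+1^1·+1^0 = +1.
(a,b)_3: α=0, u≡1; β=1, v≡2 (mod 3); (1|3)=+1, (2|3)=-1; sign (−1)^0·+1^1·-1^0 = +1.
(a,b)_2: α=0, β=8; u≡1, v≡7 (mod 8); ε(u)ε(v)=0·1, αω(v)=0·0, βω(u)=8·0; sum ≡ 0  ⇒  +1.
(-38399, -1353 / ℚ) ramifies at {11, 19, 47, ∞}: a division algebra.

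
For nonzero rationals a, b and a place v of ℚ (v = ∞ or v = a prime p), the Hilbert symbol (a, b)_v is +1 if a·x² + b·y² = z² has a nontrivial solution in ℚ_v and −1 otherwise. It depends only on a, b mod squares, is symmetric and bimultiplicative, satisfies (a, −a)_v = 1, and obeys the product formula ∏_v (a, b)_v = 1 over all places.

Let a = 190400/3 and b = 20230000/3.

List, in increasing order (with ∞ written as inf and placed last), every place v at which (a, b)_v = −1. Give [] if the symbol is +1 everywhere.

(a, b) ≡ (357, 21) mod (ℚ^×)²; places V = {2, 3, 5, 7, 17, ∞}.
(a,b)_17: α=1, u≡16; β=2, v≡15 (mod 17); (16|17)=+1, (15|17)=+1; sign (−1)^0·+1^2·+1^1 = +1.
(a,b)_2: α=6, β=4; u≡5, v≡5 (mod 8); ε(u)ε(v)=0·0, αω(v)=6·1, βω(u)=4·1; sum ≡ 0  ⇒  +1.
(a,b)_5: α=2, u≡2; β=4, v≡1 (mod 5); (2|5)=-1, (1|5)=+1; sign (−1)^0·-1^4·+1^2 = +1.
(a,b)_3: α=-1, u≡2; β=-1, v≡1 (mod 3); (2|3)=-1, (1|3)=+1; sign (−1)^1·-1^-1·+1^-1 = +1.
(a,b)_∞: sgn(357)=+, sgn(21)=+, so +1.
(a,b)_7: α=1, u≡4; β=1, v≡5 (mod 7); (4|7)=+1, (5|7)=-1; sign (−1)^1·+1^1·-1^1 = +1.
Ram(a, b) = ∅: the form 357·x² + 21·y² − z² is isotropic over every ℚ_v, so by Hasse–Minkowski it is isotropic over ℚ.

[]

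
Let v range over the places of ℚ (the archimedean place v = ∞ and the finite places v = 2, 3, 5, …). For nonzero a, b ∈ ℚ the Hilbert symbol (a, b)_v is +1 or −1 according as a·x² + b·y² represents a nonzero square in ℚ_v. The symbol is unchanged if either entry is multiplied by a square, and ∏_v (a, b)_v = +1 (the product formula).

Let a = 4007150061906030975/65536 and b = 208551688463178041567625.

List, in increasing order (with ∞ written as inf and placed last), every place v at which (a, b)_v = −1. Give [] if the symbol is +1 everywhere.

[23, 29]

(a, b) ≡ (8671, 140505) mod (ℚ^×)²; places V = {2, 3, 5, 13, 17, 19, 23, 29, ∞}.
(a,b)_13: α=1, u≡12; β=2, v≡3 (mod 13); (12|13)=+1, (3|13)=+1; sign (−1)^0·+1^2·+1^1 = +1.
(a,b)_29: α=3, u≡4; β=5, v≡10 (mod 29); (4|29)=+1, (10|29)=-1; sign (−1)^0·+1^5·-1^3 = -1.
(a,b)_17: α=4, u≡15; β=3, v≡10 (mod 17); (15|17)=+1, (10|17)=-1; sign (−1)^0·+1^3·-1^4 = +1.
(a,b)_23: α=1, u≡3; β=2, v≡19 (mod 23); (3|23)=+1, (19|23)=-1; sign (−1)^0·+1^2·-1^1 = -1.
(a,b)_∞: sgn(8671)=+, sgn(140505)=+, so +1.
(a,b)_2: α=-16, β=0; u≡7, v≡1 (mod 8); ε(u)ε(v)=1·0, αω(v)=-16·0, βω(u)=0·0; sum ≡ 0  ⇒  +1.
(a,b)_3: α=6, u≡1; β=3, v≡2 (mod 3); (1|3)=+1, (2|3)=-1; sign (−1)^0·+1^3·-1^6 = +1.
(a,b)_5: α=2, u≡4; β=3, v≡1 (mod 5); (4|5)=+1, (1|5)=+1; sign (−1)^0·+1^3·+1^2 = +1.
(a,b)_19: α=2, u≡11; β=3, v≡1 (mod 19); (11|19)=+1, (1|19)=+1; sign (−1)^0·+1^3·+1^2 = +1.
|Ram(8671, 140505)| = 2, even; anisotropic at {23, 29}.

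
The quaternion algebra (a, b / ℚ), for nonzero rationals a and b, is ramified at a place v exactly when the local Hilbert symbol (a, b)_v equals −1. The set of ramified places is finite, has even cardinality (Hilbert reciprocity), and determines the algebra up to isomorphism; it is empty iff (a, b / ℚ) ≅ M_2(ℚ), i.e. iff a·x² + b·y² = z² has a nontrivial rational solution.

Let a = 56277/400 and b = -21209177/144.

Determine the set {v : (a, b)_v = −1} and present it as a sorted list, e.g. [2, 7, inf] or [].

(a, b) ≡ (37, -12617) mod (ℚ^×)²; places V = {2, 3, 5, 11, 13, 31, 37, 41, ∞}.
(a,b)_13: α=2, u≡6; β=0, v≡11 (mod 13); (6|13)=-1, (11|13)=-1; sign (−1)^0·-1^0·-1^2 = +1.
(a,b)_37: α=1, u≡10; β=1, v≡32 (mod 37); (10|37)=+1, (32|37)=-1; sign (−1)^0·+1^1·-1^1 = -1.
(a,b)_3: α=2, u≡1; β=-2, v≡1 (mod 3); (1|3)=+1, (1|3)=+1; sign (−1)^0·+1^-2·+1^2 = +1.
(a,b)_41: α=0, u≡18; β=2, v≡22 (mod 41); (18|41)=+1, (22|41)=-1; sign (−1)^0·+1^2·-1^0 = +1.
(a,b)_5: α=-2, u≡2; β=0, v≡2 (mod 5); (2|5)=-1, (2|5)=-1; sign (−1)^0·-1^0·-1^-2 = +1.
(a,b)_11: α=0, u≡3; β=1, v≡6 (mod 11); (3|11)=+1, (6|11)=-1; sign (−1)^0·+1^1·-1^0 = +1.
(a,b)_31: α=0, u≡27; β=1, v≡11 (mod 31); (27|31)=-1, (11|31)=-1; sign (−1)^0·-1^1·-1^0 = -1.
(a,b)_∞: sgn(37)=+, sgn(-12617)=−, so +1.
(a,b)_2: α=-4, β=-4; u≡5, v≡7 (mod 8); ε(u)ε(v)=0·1, αω(v)=-4·0, βω(u)=-4·1; sum ≡ 0  ⇒  +1.
(37, -12617 / ℚ) ramifies at {31, 37}: a division algebra.

[31, 37]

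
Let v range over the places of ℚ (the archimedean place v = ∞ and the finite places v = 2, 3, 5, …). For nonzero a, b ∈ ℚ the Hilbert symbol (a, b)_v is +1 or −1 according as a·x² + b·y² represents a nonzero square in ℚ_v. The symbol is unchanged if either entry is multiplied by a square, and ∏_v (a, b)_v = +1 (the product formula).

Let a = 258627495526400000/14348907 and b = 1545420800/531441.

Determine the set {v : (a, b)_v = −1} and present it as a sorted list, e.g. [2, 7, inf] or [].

(a, b) ≡ (195, 77) mod (ℚ^×)²; places V = {2, 3, 5, 7, 11, 13, ∞}.
(a,b)_13: α=1, u≡8; β=0, v≡1 (mod 13); (8|13)=-1, (1|13)=+1; sign (−1)^0·-1^0·+1^1 = +1.
(a,b)_3: α=-15, u≡2; β=-12, v≡2 (mod 3); (2|3)=-1, (2|3)=-1; sign (−1)^0·-1^-12·-1^-15 = -1.
(a,b)_2: α=30, β=14; u≡3, v≡5 (mod 8); ε(u)ε(v)=1·0, αω(v)=30·1, βω(u)=14·1; sum ≡ 0  ⇒  +1.
(a,b)_7: α=2, u≡6; β=3, v≡1 (mod 7); (6|7)=-1, (1|7)=+1; sign (−1)^0·-1^3·+1^2 = -1.
(a,b)_5: α=5, u≡4; β=2, v≡2 (mod 5); (4|5)=+1, (2|5)=-1; sign (−1)^0·+1^2·-1^5 = -1.
(a,b)_11: α=2, u≡10; β=1, v≡7 (mod 11); (10|11)=-1, (7|11)=-1; sign (−1)^0·-1^1·-1^2 = -1.
(a,b)_∞: sgn(195)=+, sgn(77)=+, so +1.
Ram(195, 77) = {3, 5, 7, 11}; no ℚ_3-point on the conic.

[3, 5, 7, 11]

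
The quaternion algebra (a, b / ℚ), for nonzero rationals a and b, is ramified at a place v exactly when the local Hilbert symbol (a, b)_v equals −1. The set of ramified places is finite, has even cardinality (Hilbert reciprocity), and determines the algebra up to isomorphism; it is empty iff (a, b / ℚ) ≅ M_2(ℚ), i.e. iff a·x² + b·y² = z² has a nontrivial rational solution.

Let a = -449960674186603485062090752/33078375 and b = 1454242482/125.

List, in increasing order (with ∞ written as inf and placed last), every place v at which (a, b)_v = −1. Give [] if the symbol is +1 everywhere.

[2, 5, 7, 11]

(a, b) ≡ (-1995, 336490) mod (ℚ^×)²; places V = {2, 3, 5, 7, 11, 13, 19, 23, 43, ∞}.
(a,b)_43: α=2, u≡12; β=0, v≡15 (mod 43); (12|43)=-1, (15|43)=+1; sign (−1)^0·-1^0·+1^2 = +1.
(a,b)_7: α=13, u≡4; β=5, v≡1 (mod 7); (4|7)=+1, (1|7)=+1; sign (−1)^1·+1^5·+1^13 = -1.
(a,b)_2: α=12, β=1; u≡5, v≡5 (mod 8); ε(u)ε(v)=0·0, αω(v)=12·1, βω(u)=1·1; sum ≡ 1  ⇒  -1.
(a,b)_∞: sgn(-1995)=−, sgn(336490)=+, so +1.
(a,b)_3: α=-7, u≡1; β=2, v≡1 (mod 3); (1|3)=+1, (1|3)=+1; sign (−1)^0·+1^2·+1^-7 = +1.
(a,b)_11: α=-2, u≡2; β=1, v≡8 (mod 11); (2|11)=-1, (8|11)=-1; sign (−1)^0·-1^1·-1^-2 = -1.
(a,b)_19: α=3, u≡1; β=1, v≡13 (mod 19); (1|19)=+1, (13|19)=-1; sign (−1)^1·+1^1·-1^3 = +1.
(a,b)_5: α=-3, u≡4; β=-3, v≡2 (mod 5); (4|5)=+1, (2|5)=-1; sign (−1)^0·+1^-3·-1^-3 = -1.
(a,b)_13: α=2, u≡7; β=0, v≡7 (mod 13); (7|13)=-1, (7|13)=-1; sign (−1)^0·-1^0·-1^2 = +1.
(a,b)_23: α=2, u≡18; β=1, v≡6 (mod 23); (18|23)=+1, (6|23)=+1; sign (−1)^0·+1^1·+1^2 = +1.
Ram(-1995, 336490) = {2, 5, 7, 11}; no ℚ_2-point on the conic.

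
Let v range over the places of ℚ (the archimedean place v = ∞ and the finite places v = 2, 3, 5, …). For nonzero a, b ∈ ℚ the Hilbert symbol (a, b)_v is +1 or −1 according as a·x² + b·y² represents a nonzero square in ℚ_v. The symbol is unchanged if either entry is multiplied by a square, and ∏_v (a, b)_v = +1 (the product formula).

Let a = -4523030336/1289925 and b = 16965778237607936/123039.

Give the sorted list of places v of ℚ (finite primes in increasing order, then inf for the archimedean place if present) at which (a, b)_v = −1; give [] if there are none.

[2, 13, 31, 43]

Mod squares: a ≡ -26273, b ≡ 899. Check v ∈ {∞, 2, 3, 5, 7, 11, 13, 17, 29, 31, 43, 47}.
v=11: a=11^2·(≡7), b=11^2·(≡2) mod 11; (7|11)=-1, (2|11)=-1; (−1)^{2·2·5}·(-1)^2·(-1)^2 = +1.
v=3: a=3^-4·(≡1), b=3^-4·(≡2) mod 3; (1|3)=+1, (2|3)=-1; (−1)^{-4·-4·1}·(+1)^-4·(-1)^-4 = +1.
v=17: a=17^2·(≡16), b=17^2·(≡4) mod 17; (16|17)=+1, (4|17)=+1; (−1)^{2·2·8}·(+1)^2·(+1)^2 = +1.
v=7: a=7^-2·(≡3), b=7^-2·(≡6) mod 7; (3|7)=-1, (6|7)=-1; (−1)^{-2·-2·3}·(-1)^-2·(-1)^-2 = +1.
v=47: a=47^1·(≡35), b=47^2·(≡6) mod 47; (35|47)=-1, (6|47)=+1; (−1)^{1·2·23}·(-1)^2·(+1)^1 = +1.
v=31: a=31^0·(≡24), b=31^-1·(≡22) mod 31; (24|31)=-1, (22|31)=-1; (−1)^{0·-1·15}·(-1)^-1·(-1)^0 = -1.
v=2: v_2(a)=6, v_2(b)=12; units ≡ 7, 3 (mod 8); ε·ε+αω+βω = 1·1+6·1+12·0 ≡ 1  ⇒  (a,b)_2 = -1.
v=43: a=43^1·(≡37), b=43^2·(≡8) mod 43; (37|43)=-1, (8|43)=-1; (−1)^{1·2·21}·(-1)^2·(-1)^1 = -1.
v=∞: -26273 < 0 and 899 > 0  ⇒  (a,b)_∞ = +1.
v=13: a=13^-1·(≡8), b=13^0·(≡5) mod 13; (8|13)=-1, (5|13)=-1; (−1)^{-1·0·6}·(-1)^0·(-1)^-1 = -1.
v=29: a=29^0·(≡4), b=29^1·(≡10) mod 29; (4|29)=+1, (10|29)=-1; (−1)^{0·1·14}·(+1)^1·(-1)^0 = +1.
v=5: a=5^-2·(≡2), b=5^0·(≡4) mod 5; (2|5)=-1, (4|5)=+1; (−1)^{-2·0·2}·(-1)^0·(+1)^-2 = +1.
(-26273, 899 / ℚ) ramifies at {2, 13, 31, 43}: a division algebra.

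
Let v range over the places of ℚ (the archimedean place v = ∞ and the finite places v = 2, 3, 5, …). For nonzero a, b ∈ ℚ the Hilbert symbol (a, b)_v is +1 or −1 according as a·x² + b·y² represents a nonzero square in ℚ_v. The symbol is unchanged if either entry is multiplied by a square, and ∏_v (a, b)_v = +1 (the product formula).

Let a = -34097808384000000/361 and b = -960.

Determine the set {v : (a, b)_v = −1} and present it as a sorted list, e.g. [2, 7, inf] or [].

(a, b) ≡ (-2001, -15) mod (ℚ^×)²; places V = {2, 3, 5, 19, 23, 29, 43, ∞}.
(a,b)_2: α=16, β=6; u≡7, v≡1 (mod 8); ε(u)ε(v)=1·0, αω(v)=16·0, βω(u)=6·0; sum ≡ 0  ⇒  +1.
(a,b)_43: α=2, u≡20; β=0, v≡29 (mod 43); (20|43)=-1, (29|43)=-1; sign (−1)^0·-1^0·-1^2 = +1.
(a,b)_29: α=1, u≡19; β=0, v≡26 (mod 29); (19|29)=-1, (26|29)=-1; sign (−1)^0·-1^0·-1^1 = -1.
(a,b)_23: α=1, u≡17; β=0, v≡6 (mod 23); (17|23)=-1, (6|23)=+1; sign (−1)^0·-1^0·+1^1 = +1.
(a,b)_5: α=6, u≡4; β=1, v≡3 (mod 5); (4|5)=+1, (3|5)=-1; sign (−1)^0·+1^1·-1^6 = +1.
(a,b)_3: α=3, u≡2; β=1, v≡1 (mod 3); (2|3)=-1, (1|3)=+1; sign (−1)^1·-1^1·+1^3 = +1.
(a,b)_19: α=-2, u≡3; β=0, v≡9 (mod 19); (3|19)=-1, (9|19)=+1; sign (−1)^0·-1^0·+1^-2 = +1.
(a,b)_∞: sgn(-2001)=−, sgn(-15)=−, so -1.
|Ram(-2001, -15)| = 2, even; anisotropic at {29, ∞}.

[29, inf]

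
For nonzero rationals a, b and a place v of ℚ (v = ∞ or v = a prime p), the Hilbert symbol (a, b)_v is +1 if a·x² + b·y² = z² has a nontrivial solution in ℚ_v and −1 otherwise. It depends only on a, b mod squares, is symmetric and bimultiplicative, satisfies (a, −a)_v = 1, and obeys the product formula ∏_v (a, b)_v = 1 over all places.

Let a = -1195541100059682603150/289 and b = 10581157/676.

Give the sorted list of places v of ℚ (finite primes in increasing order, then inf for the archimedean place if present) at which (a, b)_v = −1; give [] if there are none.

Mod squares: a ≡ -10980046, b ≡ 36613. Check v ∈ {∞, 2, 3, 5, 7, 11, 13, 17, 19, 37, 41, 47}.
v=47: a=47^3·(≡29), b=47^1·(≡34) mod 47; (29|47)=-1, (34|47)=+1; (−1)^{3·1·23}·(-1)^1·(+1)^3 = +1.
v=∞: -10980046 < 0 and 36613 > 0  ⇒  (a,b)_∞ = +1.
v=41: a=41^3·(≡29), b=41^1·(≡36) mod 41; (29|41)=-1, (36|41)=+1; (−1)^{3·1·20}·(-1)^1·(+1)^3 = -1.
v=13: a=13^0·(≡4), b=13^-2·(≡7) mod 13; (4|13)=+1, (7|13)=-1; (−1)^{0·-2·6}·(+1)^-2·(-1)^0 = +1.
v=17: a=17^-2·(≡8), b=17^2·(≡14) mod 17; (8|17)=+1, (14|17)=-1; (−1)^{-2·2·8}·(+1)^2·(-1)^-2 = +1.
v=5: a=5^2·(≡1), b=5^0·(≡2) mod 5; (1|5)=+1, (2|5)=-1; (−1)^{2·0·2}·(+1)^0·(-1)^2 = +1.
v=11: a=11^1·(≡9), b=11^0·(≡3) mod 11; (9|11)=+1, (3|11)=+1; (−1)^{1·0·5}·(+1)^0·(+1)^1 = +1.
v=19: a=19^4·(≡11), b=19^1·(≡15) mod 19; (11|19)=+1, (15|19)=-1; (−1)^{4·1·9}·(+1)^1·(-1)^4 = +1.
v=7: a=7^1·(≡5), b=7^0·(≡5) mod 7; (5|7)=-1, (5|7)=-1; (−1)^{1·0·3}·(-1)^0·(-1)^1 = -1.
v=37: a=37^1·(≡5), b=37^0·(≡23) mod 37; (5|37)=-1, (23|37)=-1; (−1)^{1·0·18}·(-1)^0·(-1)^1 = -1.
v=2: v_2(a)=1, v_2(b)=-2; units ≡ 1, 5 (mod 8); ε·ε+αω+βω = 0·0+1·1+-2·0 ≡ 1  ⇒  (a,b)_2 = -1.
v=3: a=3^2·(≡2), b=3^0·(≡1) mod 3; (2|3)=-1, (1|3)=+1; (−1)^{2·0·1}·(-1)^0·(+1)^2 = +1.
(-10980046, 36613 / ℚ) ramifies at {2, 7, 37, 41}: a division algebra.

[2, 7, 37, 41]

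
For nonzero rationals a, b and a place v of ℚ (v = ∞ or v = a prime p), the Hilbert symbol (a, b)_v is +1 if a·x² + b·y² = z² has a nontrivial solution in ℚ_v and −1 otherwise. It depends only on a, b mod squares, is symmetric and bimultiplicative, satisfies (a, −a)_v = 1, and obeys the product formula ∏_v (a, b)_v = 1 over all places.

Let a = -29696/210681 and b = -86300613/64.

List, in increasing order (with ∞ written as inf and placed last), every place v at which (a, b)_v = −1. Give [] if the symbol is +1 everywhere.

[2, 37, 41, inf]

Mod squares: a ≡ -29, b ≡ -195693. Check v ∈ {∞, 2, 3, 7, 17, 29, 37, 41, 43}.
v=17: a=17^-2·(≡7), b=17^0·(≡7) mod 17; (7|17)=-1, (7|17)=-1; (−1)^{-2·0·8}·(-1)^0·(-1)^-2 = +1.
v=41: a=41^0·(≡28), b=41^1·(≡27) mod 41; (28|41)=-1, (27|41)=-1; (−1)^{0·1·20}·(-1)^1·(-1)^0 = -1.
v=7: a=7^0·(≡6), b=7^2·(≡5) mod 7; (6|7)=-1, (5|7)=-1; (−1)^{0·2·3}·(-1)^2·(-1)^0 = +1.
v=3: a=3^-6·(≡1), b=3^3·(≡1) mod 3; (1|3)=+1, (1|3)=+1; (−1)^{-6·3·1}·(+1)^3·(+1)^-6 = +1.
v=2: v_2(a)=10, v_2(b)=-6; units ≡ 3, 3 (mod 8); ε·ε+αω+βω = 1·1+10·1+-6·1 ≡ 1  ⇒  (a,b)_2 = -1.
v=43: a=43^0·(≡24), b=43^1·(≡18) mod 43; (24|43)=+1, (18|43)=-1; (−1)^{0·1·21}·(+1)^1·(-1)^0 = +1.
v=37: a=37^0·(≡5), b=37^1·(≡8) mod 37; (5|37)=-1, (8|37)=-1; (−1)^{0·1·18}·(-1)^1·(-1)^0 = -1.
v=29: a=29^1·(≡24), b=29^0·(≡28) mod 29; (24|29)=+1, (28|29)=+1; (−1)^{1·0·14}·(+1)^0·(+1)^1 = +1.
v=∞: -29 < 0 and -195693 < 0  ⇒  (a,b)_∞ = -1.
|Ram(-29, -195693)| = 4, even; anisotropic at {2, 37, 41, ∞}.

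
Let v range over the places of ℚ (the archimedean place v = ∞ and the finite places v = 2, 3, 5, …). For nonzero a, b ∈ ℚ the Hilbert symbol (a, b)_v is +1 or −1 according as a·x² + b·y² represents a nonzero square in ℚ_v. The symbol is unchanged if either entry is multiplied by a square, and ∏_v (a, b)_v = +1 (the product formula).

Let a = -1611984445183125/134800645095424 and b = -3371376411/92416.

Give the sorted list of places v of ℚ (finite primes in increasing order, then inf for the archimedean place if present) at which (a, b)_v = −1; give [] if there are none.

Mod squares: a ≡ -13, b ≡ -611. Check v ∈ {∞, 2, 3, 5, 7, 11, 13, 19, 29, 31, 47}.
v=47: a=47^2·(≡28), b=47^1·(≡36) mod 47; (28|47)=+1, (36|47)=+1; (−1)^{2·1·23}·(+1)^1·(+1)^2 = +1.
v=29: a=29^0·(≡25), b=29^2·(≡2) mod 29; (25|29)=+1, (2|29)=-1; (−1)^{0·2·14}·(+1)^2·(-1)^0 = +1.
v=2: v_2(a)=-16, v_2(b)=-8; units ≡ 3, 5 (mod 8); ε·ε+αω+βω = 1·0+-16·1+-8·1 ≡ 0  ⇒  (a,b)_2 = +1.
v=3: a=3^12·(≡2), b=3^8·(≡1) mod 3; (2|3)=-1, (1|3)=+1; (−1)^{12·8·1}·(-1)^8·(+1)^12 = +1.
v=31: a=31^-2·(≡4), b=31^0·(≡20) mod 31; (4|31)=+1, (20|31)=+1; (−1)^{-2·0·15}·(+1)^0·(+1)^-2 = +1.
v=19: a=19^-2·(≡5), b=19^-2·(≡9) mod 19; (5|19)=+1, (9|19)=+1; (−1)^{-2·-2·9}·(+1)^-2·(+1)^-2 = +1.
v=11: a=11^-2·(≡3), b=11^0·(≡3) mod 11; (3|11)=+1, (3|11)=+1; (−1)^{-2·0·5}·(+1)^0·(+1)^-2 = +1.
v=∞: -13 < 0 and -611 < 0  ⇒  (a,b)_∞ = -1.
v=7: a=7^-2·(≡2), b=7^0·(≡5) mod 7; (2|7)=+1, (5|7)=-1; (−1)^{-2·0·3}·(+1)^0·(-1)^-2 = +1.
v=13: a=13^3·(≡3), b=13^1·(≡11) mod 13; (3|13)=+1, (11|13)=-1; (−1)^{3·1·6}·(+1)^1·(-1)^3 = -1.
v=5: a=5^4·(≡3), b=5^0·(≡4) mod 5; (3|5)=-1, (4|5)=+1; (−1)^{4·0·2}·(-1)^0·(+1)^4 = +1.
|Ram(-13, -611)| = 2, even; anisotropic at {13, ∞}.

[13, inf]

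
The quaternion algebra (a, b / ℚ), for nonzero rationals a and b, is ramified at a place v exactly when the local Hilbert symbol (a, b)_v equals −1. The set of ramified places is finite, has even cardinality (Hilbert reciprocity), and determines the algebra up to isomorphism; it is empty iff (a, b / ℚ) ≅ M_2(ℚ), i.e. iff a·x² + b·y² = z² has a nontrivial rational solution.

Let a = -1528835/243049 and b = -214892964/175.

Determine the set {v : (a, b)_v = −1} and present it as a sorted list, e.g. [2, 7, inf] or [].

[5, 7, 19, inf]

(a, b) ≡ (-35, -1463) mod (ℚ^×)²; places V = {2, 3, 5, 7, 11, 13, 17, 19, 29, ∞}.
(a,b)_13: α=0, u≡4; β=4, v≡7 (mod 13); (4|13)=+1, (7|13)=-1; sign (−1)^0·+1^4·-1^0 = +1.
(a,b)_7: α=1, u≡1; β=-1, v≡2 (mod 7); (1|7)=+1, (2|7)=+1; sign (−1)^1·+1^-1·+1^1 = -1.
(a,b)_5: α=1, u≡2; β=-2, v≡3 (mod 5); (2|5)=-1, (3|5)=-1; sign (−1)^0·-1^-2·-1^1 = -1.
(a,b)_3: α=0, u≡1; β=2, v≡1 (mod 3); (1|3)=+1, (1|3)=+1; sign (−1)^0·+1^2·+1^0 = +1.
(a,b)_17: α=-2, u≡16; β=0, v≡15 (mod 17); (16|17)=+1, (15|17)=+1; sign (−1)^0·+1^0·+1^-2 = +1.
(a,b)_29: α=-2, u≡13; β=0, v≡23 (mod 29); (13|29)=+1, (23|29)=+1; sign (−1)^0·+1^0·+1^-2 = +1.
(a,b)_2: α=0, β=2; u≡5, v≡1 (mod 8); ε(u)ε(v)=0·0, αω(v)=0·0, βω(u)=2·1; sum ≡ 0  ⇒  +1.
(a,b)_19: α=2, u≡2; β=1, v≡3 (mod 19); (2|19)=-1, (3|19)=-1; sign (−1)^0·-1^1·-1^2 = -1.
(a,b)_∞: sgn(-35)=−, sgn(-1463)=−, so -1.
(a,b)_11: α=2, u≡1; β=1, v≡10 (mod 11); (1|11)=+1, (10|11)=-1; sign (−1)^0·+1^1·-1^2 = +1.
(-35, -1463 / ℚ) ramifies at {5, 7, 19, ∞}: a division algebra.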